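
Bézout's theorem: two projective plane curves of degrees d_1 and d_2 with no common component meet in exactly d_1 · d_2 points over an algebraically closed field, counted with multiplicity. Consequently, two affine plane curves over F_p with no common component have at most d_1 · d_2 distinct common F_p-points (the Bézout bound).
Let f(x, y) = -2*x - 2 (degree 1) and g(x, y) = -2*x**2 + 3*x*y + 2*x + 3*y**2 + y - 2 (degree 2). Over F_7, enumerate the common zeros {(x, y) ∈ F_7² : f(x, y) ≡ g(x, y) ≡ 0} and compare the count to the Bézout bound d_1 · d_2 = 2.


Common zeros: ∅; count = 0; Bézout bound = 2.

deg(f) = 1, deg(g) = 2, so Bézout bound = 2.
Scan x ∈ F_7. For each x, list the y ∈ F_7 with f(x, y) ≡ 0 and those with g(x, y) ≡ 0 (mod 7); the common zeros in that column are the intersection.
  x = 0: f ≡ 0 at y ∈ ∅; g ≡ 0 at y ∈ {3, 6}; common: ∅.
  x = 1: f ≡ 0 at y ∈ ∅; g ≡ 0 at y ∈ ∅; common: ∅.
  x = 2: f ≡ 0 at y ∈ ∅; g ≡ 0 at y ∈ {3, 4}; common: ∅.
  x = 3: f ≡ 0 at y ∈ ∅; g ≡ 0 at y ∈ {0, 6}; common: ∅.
  x = 4: f ≡ 0 at y ∈ ∅; g ≡ 0 at y ∈ ∅; common: ∅.
  x = 5: f ≡ 0 at y ∈ ∅; g ≡ 0 at y ∈ {0, 4}; common: ∅.
  x = 6: f ≡ 0 at y ∈ {0, 1, 2, 3, 4, 5, 6}; g ≡ 0 at y ∈ ∅; common: ∅.
Collecting: common zeros = ∅, so the count is 0.
Comparison with the Bézout bound: 0 ≤ 2 = deg(f)·deg(g), as expected for curves with no common component (the affine F_7-count falls short of the bound because intersections may lie at infinity, over extension fields, or carry multiplicity).


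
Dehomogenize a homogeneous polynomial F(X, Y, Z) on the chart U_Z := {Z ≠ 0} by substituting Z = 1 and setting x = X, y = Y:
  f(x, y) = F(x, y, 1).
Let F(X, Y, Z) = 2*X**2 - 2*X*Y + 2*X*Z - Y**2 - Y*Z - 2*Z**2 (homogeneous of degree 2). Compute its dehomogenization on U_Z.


f(x, y) = 2*x**2 - 2*x*y + 2*x - y**2 - y - 2

On U_Z we set Z = 1. Each monomial c·X^i·Y^j·Z^k in F becomes c·x^i·y^j·1^k = c·x^i·y^j.
Substituting Z = 1: F(X, Y, 1) = 2*x**2 - 2*x*y + 2*x - y**2 - y - 2.
Note: deg(f) ≤ deg(F) = 2; strict inequality happens when F is divisible by Z (lost terms).


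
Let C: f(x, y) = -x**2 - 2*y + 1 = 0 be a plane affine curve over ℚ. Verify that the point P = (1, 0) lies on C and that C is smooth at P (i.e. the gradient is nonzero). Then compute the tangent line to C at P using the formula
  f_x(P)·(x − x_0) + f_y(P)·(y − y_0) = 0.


Tangent line at P: -2*x - 2*y + 2 = 0.

Step 1: f(1, 0) = 0, so P lies on C.
Step 2: partial derivatives
  f_x(x, y) = -2*x, f_y(x, y) = -2.
  f_x(P) = -2, f_y(P) = -2 (gradient nonzero, so P is smooth).
Step 3: tangent line at P: -2·(x − 1) + -2·(y − 0) = 0.
Expanding: -2*x - 2*y + 2 = 0.


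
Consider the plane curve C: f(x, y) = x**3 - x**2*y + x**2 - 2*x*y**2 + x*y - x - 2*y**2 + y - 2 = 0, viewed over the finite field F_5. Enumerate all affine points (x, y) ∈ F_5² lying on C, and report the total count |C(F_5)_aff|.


Affine F_5-points: {(0, 4), (1, 2), (4, 4)}; count = 3.

For each of the 25 pairs (x, y) ∈ F_5², evaluate f(x, y) mod 5. Record the zeros.
  x = 0: [0↦3, 1↦2, 2↦2, 3↦3, 4↦0]  zeros at y ∈ {4}
  x = 1: [0↦4, 1↦1, 2↦0, 3↦1, 4↦4]  zeros at y ∈ {2}
  x = 2: [0↦3, 1↦1, 2↦2, 3↦1, 4↦3]  zeros at y ∈ ∅
  x = 3: [0↦1, 1↦3, 2↦4, 3↦4, 4↦3]  zeros at y ∈ ∅
  x = 4: [0↦4, 1↦3, 2↦2, 3↦1, 4↦0]  zeros at y ∈ {4}
Collecting zeros: affine points = {(0, 4), (1, 2), (4, 4)}.
Total count |C(F_5)_aff| = 3.


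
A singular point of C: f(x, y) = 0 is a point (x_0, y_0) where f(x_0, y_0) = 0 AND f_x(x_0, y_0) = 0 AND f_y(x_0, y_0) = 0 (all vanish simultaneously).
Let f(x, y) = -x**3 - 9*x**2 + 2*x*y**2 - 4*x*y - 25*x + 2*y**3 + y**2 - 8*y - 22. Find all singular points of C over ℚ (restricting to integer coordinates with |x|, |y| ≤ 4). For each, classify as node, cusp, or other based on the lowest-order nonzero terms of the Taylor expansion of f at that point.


Singular points: {(-3, 1)}; classification: cusp.

Compute partial derivatives:
  f_x = -3*x**2 - 18*x + 2*y**2 - 4*y - 25.
  f_y = 4*x*y - 4*x + 6*y**2 + 2*y - 8.
Scan x_0 ∈ {−4, ..., 4}. For each x_0, f_y(x_0, y) is a polynomial in y; find its integer roots y ∈ {−4, ..., 4}, then test f_x and f at those candidates.
  x = -4: f_y(-4, y) = 6*y**2 - 14*y + 8; vanishes at y ∈ {1}. (-4, 1): f_x = -3 ≠ 0.
  x = -3: f_y(-3, y) = 6*y**2 - 10*y + 4; vanishes at y ∈ {1}. (-3, 1): f_x = 0, f = 0 — SINGULAR.
  x = -2: f_y(-2, y) = 6*y**2 - 6*y; vanishes at y ∈ {0, 1}. (-2, 0): f_x = -1 ≠ 0; (-2, 1): f_x = -3 ≠ 0.
  x = -1: f_y(-1, y) = 6*y**2 - 2*y - 4; vanishes at y ∈ {1}. (-1, 1): f_x = -12 ≠ 0.
  x = 0: f_y(0, y) = 6*y**2 + 2*y - 8; vanishes at y ∈ {1}. (0, 1): f_x = -27 ≠ 0.
  x = 1: f_y(1, y) = 6*y**2 + 6*y - 12; vanishes at y ∈ {-2, 1}. (1, -2): f_x = -30 ≠ 0; (1, 1): f_x = -48 ≠ 0.
  x = 2: f_y(2, y) = 6*y**2 + 10*y - 16; vanishes at y ∈ {1}. (2, 1): f_x = -75 ≠ 0.
  x = 3: f_y(3, y) = 6*y**2 + 14*y - 20; vanishes at y ∈ {1}. (3, 1): f_x = -108 ≠ 0.
  x = 4: f_y(4, y) = 6*y**2 + 18*y - 24; vanishes at y ∈ {-4, 1}. (4, -4): f_x = -97 ≠ 0; (4, 1): f_x = -147 ≠ 0.
Only singular point on the grid: (-3, 1).
Classify: substitute x = -3 + u, y = 1 + v and expand: f = -u**3 + 2*u*v**2 + 2*v**3 + v**2.
No constant or linear terms (consistent with a singular point). Quadratic part: v**2. Cubic part: -u**3 + 2*u*v**2 + 2*v**3.
The quadratic part v**2 is a perfect square, so there is a single (double) tangent line v = 0, i.e. y = 1. Restricting the cubic part to that line (v = 0) leaves -u**3 ≠ 0, so f is not divisible by v and the branch is v² ≈ u**3 to lowest order — this is a cusp.
Classification: cusp.


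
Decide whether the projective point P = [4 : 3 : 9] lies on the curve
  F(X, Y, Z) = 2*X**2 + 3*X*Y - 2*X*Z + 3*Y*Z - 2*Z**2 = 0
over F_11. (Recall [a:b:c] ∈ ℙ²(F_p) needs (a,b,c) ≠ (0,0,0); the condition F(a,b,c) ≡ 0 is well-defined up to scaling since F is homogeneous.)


F(4,3,9) ≡ 3 (mod 11); P is NOT on the curve.

Evaluate F(4, 3, 9) term-by-term (mod 11).
  2*X**2 ↦ 2·16·1·1 = 32
  3*X*Y ↦ 3·4·3·1 = 36
  -2*X*Z ↦ -2·4·1·9 = -72
  3*Y*Z ↦ 3·1·3·9 = 81
  -2*Z**2 ↦ -2·1·1·81 = -162
Sum: F(4, 3, 9) = (32) + (36) + (-72) + (81) + (-162) = -85.
Reducing mod 11: -85 ≡ 3 (mod 11).
Since F(a, b, c) ≡ 3 ≠ 0 (mod 11), P does NOT lie on the curve.


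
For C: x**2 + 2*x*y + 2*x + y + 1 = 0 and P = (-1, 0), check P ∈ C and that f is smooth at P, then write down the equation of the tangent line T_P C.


Tangent line at P: -y = 0.

Step 1: f(-1, 0) = 0, so P lies on C.
Step 2: partial derivatives
  f_x(x, y) = 2*x + 2*y + 2, f_y(x, y) = 2*x + 1.
  f_x(P) = 0, f_y(P) = -1 (gradient nonzero, so P is smooth).
Step 3: tangent line at P: 0·(x − -1) + -1·(y − 0) = 0.
Expanding: -y = 0.


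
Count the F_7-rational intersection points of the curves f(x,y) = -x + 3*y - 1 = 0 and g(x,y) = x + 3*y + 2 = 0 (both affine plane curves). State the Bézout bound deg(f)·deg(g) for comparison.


Common zeros: {(2, 1)}; count = 1; Bézout bound = 1.

deg(f) = 1, deg(g) = 1, so Bézout bound = 1.
Scan x ∈ F_7. For each x, list the y ∈ F_7 with f(x, y) ≡ 0 and those with g(x, y) ≡ 0 (mod 7); the common zeros in that column are the intersection.
  x = 0: f ≡ 0 at y ∈ {5}; g ≡ 0 at y ∈ {4}; common: ∅.
  x = 1: f ≡ 0 at y ∈ {3}; g ≡ 0 at y ∈ {6}; common: ∅.
  x = 2: f ≡ 0 at y ∈ {1}; g ≡ 0 at y ∈ {1}; common: {1}.
  x = 3: f ≡ 0 at y ∈ {6}; g ≡ 0 at y ∈ {3}; common: ∅.
  x = 4: f ≡ 0 at y ∈ {4}; g ≡ 0 at y ∈ {5}; common: ∅.
  x = 5: f ≡ 0 at y ∈ {2}; g ≡ 0 at y ∈ {0}; common: ∅.
  x = 6: f ≡ 0 at y ∈ {0}; g ≡ 0 at y ∈ {2}; common: ∅.
Collecting: common zeros = {(2, 1)}, so the count is 1.
Comparison with the Bézout bound: 1 ≤ 1 = deg(f)·deg(g), as expected for curves with no common component (the bound is attained).


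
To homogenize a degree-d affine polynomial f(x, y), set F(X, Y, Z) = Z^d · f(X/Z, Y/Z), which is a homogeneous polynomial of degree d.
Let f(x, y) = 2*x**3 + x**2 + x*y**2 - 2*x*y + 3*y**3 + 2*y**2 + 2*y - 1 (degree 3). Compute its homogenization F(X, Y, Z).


F(X, Y, Z) = 2*X**3 + X**2*Z + X*Y**2 - 2*X*Y*Z + 3*Y**3 + 2*Y**2*Z + 2*Y*Z**2 - Z**3

deg(f) = 3.
Substitute x = X/Z, y = Y/Z into f, then multiply by Z^3.
  monomial 2·x^3·y^0 ↦ 2·X^3·Y^0·Z^0.
  monomial 1·x^2·y^0 ↦ 1·X^2·Y^0·Z^1.
  monomial 1·x^1·y^2 ↦ 1·X^1·Y^2·Z^0.
  monomial -2·x^1·y^1 ↦ -2·X^1·Y^1·Z^1.
  monomial 3·x^0·y^3 ↦ 3·X^0·Y^3·Z^0.
  monomial 2·x^0·y^2 ↦ 2·X^0·Y^2·Z^1.
  monomial 2·x^0·y^1 ↦ 2·X^0·Y^1·Z^2.
  monomial -1·x^0·y^0 ↦ -1·X^0·Y^0·Z^3.
Collecting: F(X, Y, Z) = 2*X**3 + X**2*Z + X*Y**2 - 2*X*Y*Z + 3*Y**3 + 2*Y**2*Z + 2*Y*Z**2 - Z**3.


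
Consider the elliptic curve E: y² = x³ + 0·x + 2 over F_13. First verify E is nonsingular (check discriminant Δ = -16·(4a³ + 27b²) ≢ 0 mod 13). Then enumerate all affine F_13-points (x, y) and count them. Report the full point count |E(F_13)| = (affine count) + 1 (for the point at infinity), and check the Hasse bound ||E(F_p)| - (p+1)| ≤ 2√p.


Affine points = {(1, 4), (1, 9), (2, 6), (2, 7), (3, 4), (3, 9), (4, 1), (4, 12), (5, 6), (5, 7), (6, 6), (6, 7), (9, 4), (9, 9), (10, 1), (10, 12), (12, 1), (12, 12)}; affine count = 18; |E(F_13)| = 19.

Discriminant check: Δ ∝ 4a³ + 27b² = 4·0³ + 27·2² = 4·0 + 27·4 ≡ 4 (mod 13). Nonzero ⇒ E is nonsingular.
For each x ∈ F_13, compute rhs = x³ + 0·x + 2 mod 13, then count y ∈ F_13 with y² ≡ rhs.
  x = 0: rhs = 2, matching y values: none (0 points).
  x = 1: rhs = 3, matching y values: 4, 9 (2 points).
  x = 2: rhs = 10, matching y values: 6, 7 (2 points).
  x = 3: rhs = 3, matching y values: 4, 9 (2 points).
  x = 4: rhs = 1, matching y values: 1, 12 (2 points).
  x = 5: rhs = 10, matching y values: 6, 7 (2 points).
  x = 6: rhs = 10, matching y values: 6, 7 (2 points).
  x = 7: rhs = 7, matching y values: none (0 points).
  x = 8: rhs = 7, matching y values: none (0 points).
  x = 9: rhs = 3, matching y values: 4, 9 (2 points).
  x = 10: rhs = 1, matching y values: 1, 12 (2 points).
  x = 11: rhs = 7, matching y values: none (0 points).
  x = 12: rhs = 1, matching y values: 1, 12 (2 points).
Total affine count: 18.
Full point count |E(F_13)| = 18 + 1 = 19.
Hasse bound: |19 − (13+1)| = |5| = 5 ≤ 2√13 ≈ 7.2111 ✓.


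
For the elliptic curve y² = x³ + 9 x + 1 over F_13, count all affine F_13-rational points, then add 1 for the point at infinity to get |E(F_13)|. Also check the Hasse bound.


Affine points = {(0, 1), (0, 12), (2, 1), (2, 12), (3, 4), (3, 9), (4, 6), (4, 7), (7, 2), (7, 11), (8, 0), (10, 5), (10, 8), (11, 1), (11, 12), (12, 2), (12, 11)}; affine count = 17; |E(F_13)| = 18.

Discriminant check: Δ ∝ 4a³ + 27b² = 4·9³ + 27·1² = 4·729 + 27·1 ≡ 5 (mod 13). Nonzero ⇒ E is nonsingular.
For each x ∈ F_13, compute rhs = x³ + 9·x + 1 mod 13, then count y ∈ F_13 with y² ≡ rhs.
  x = 0: rhs = 1, matching y values: 1, 12 (2 points).
  x = 1: rhs = 11, matching y values: none (0 points).
  x = 2: rhs = 1, matching y values: 1, 12 (2 points).
  x = 3: rhs = 3, matching y values: 4, 9 (2 points).
  x = 4: rhs = 10, matching y values: 6, 7 (2 points).
  x = 5: rhs = 2, matching y values: none (0 points).
  x = 6: rhs = 11, matching y values: none (0 points).
  x = 7: rhs = 4, matching y values: 2, 11 (2 points).
  x = 8: rhs = 0, matching y values: 0 (1 points).
  x = 9: rhs = 5, matching y values: none (0 points).
  x = 10: rhs = 12, matching y values: 5, 8 (2 points).
  x = 11: rhs = 1, matching y values: 1, 12 (2 points).
  x = 12: rhs = 4, matching y values: 2, 11 (2 points).
Total affine count: 17.
Full point count |E(F_13)| = 17 + 1 = 18.
Hasse bound: |18 − (13+1)| = |4| = 4 ≤ 2√13 ≈ 7.2111 ✓.


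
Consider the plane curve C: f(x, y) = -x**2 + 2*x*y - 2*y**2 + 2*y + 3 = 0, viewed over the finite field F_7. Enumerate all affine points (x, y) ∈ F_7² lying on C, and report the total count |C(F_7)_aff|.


Affine F_7-points: {(0, 4), (1, 4), (1, 5), (2, 5), (3, 1), (3, 3), (6, 1), (6, 6)}; count = 8.

For each of the 49 pairs (x, y) ∈ F_7², evaluate f(x, y) mod 7. Record the zeros.
  x = 0: [0↦3, 1↦3, 2↦6, 3↦5, 4↦0, 5↦5, 6↦6]  zeros at y ∈ {4}
  x = 1: [0↦2, 1↦4, 2↦2, 3↦3, 4↦0, 5↦0, 6↦3]  zeros at y ∈ {4, 5}
  x = 2: [0↦6, 1↦3, 2↦3, 3↦6, 4↦5, 5↦0, 6↦5]  zeros at y ∈ {5}
  x = 3: [0↦1, 1↦0, 2↦2, 3↦0, 4↦1, 5↦5, 6↦5]  zeros at y ∈ {1, 3}
  x = 4: [0↦1, 1↦2, 2↦6, 3↦6, 4↦2, 5↦1, 6↦3]  zeros at y ∈ ∅
  x = 5: [0↦6, 1↦2, 2↦1, 3↦3, 4↦1, 5↦2, 6↦6]  zeros at y ∈ ∅
  x = 6: [0↦2, 1↦0, 2↦1, 3↦5, 4↦5, 5↦1, 6↦0]  zeros at y ∈ {1, 6}
Collecting zeros: affine points = {(0, 4), (1, 4), (1, 5), (2, 5), (3, 1), (3, 3), (6, 1), (6, 6)}.
Total count |C(F_7)_aff| = 8.


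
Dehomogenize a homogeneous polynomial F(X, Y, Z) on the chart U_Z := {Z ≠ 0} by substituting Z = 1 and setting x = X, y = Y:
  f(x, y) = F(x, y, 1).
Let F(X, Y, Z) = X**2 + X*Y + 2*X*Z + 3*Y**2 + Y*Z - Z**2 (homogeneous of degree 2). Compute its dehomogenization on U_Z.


f(x, y) = x**2 + x*y + 2*x + 3*y**2 + y - 1

On U_Z we set Z = 1. Each monomial c·X^i·Y^j·Z^k in F becomes c·x^i·y^j·1^k = c·x^i·y^j.
Substituting Z = 1: F(X, Y, 1) = x**2 + x*y + 2*x + 3*y**2 + y - 1.
Note: deg(f) ≤ deg(F) = 2; strict inequality happens when F is divisible by Z (lost terms).


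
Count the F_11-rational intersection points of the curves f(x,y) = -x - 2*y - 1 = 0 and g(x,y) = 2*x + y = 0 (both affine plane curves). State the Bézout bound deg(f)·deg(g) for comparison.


Common zeros: {(4, 3)}; count = 1; Bézout bound = 1.

deg(f) = 1, deg(g) = 1, so Bézout bound = 1.
Scan x ∈ F_11. For each x, list the y ∈ F_11 with f(x, y) ≡ 0 and those with g(x, y) ≡ 0 (mod 11); the common zeros in that column are the intersection.
  x = 0: f ≡ 0 at y ∈ {5}; g ≡ 0 at y ∈ {0}; common: ∅.
  x = 1: f ≡ 0 at y ∈ {10}; g ≡ 0 at y ∈ {9}; common: ∅.
  x = 2: f ≡ 0 at y ∈ {4}; g ≡ 0 at y ∈ {7}; common: ∅.
  x = 3: f ≡ 0 at y ∈ {9}; g ≡ 0 at y ∈ {5}; common: ∅.
  x = 4: f ≡ 0 at y ∈ {3}; g ≡ 0 at y ∈ {3}; common: {3}.
  x = 5: f ≡ 0 at y ∈ {8}; g ≡ 0 at y ∈ {1}; common: ∅.
  x = 6: f ≡ 0 at y ∈ {2}; g ≡ 0 at y ∈ {10}; common: ∅.
  x = 7: f ≡ 0 at y ∈ {7}; g ≡ 0 at y ∈ {8}; common: ∅.
  x = 8: f ≡ 0 at y ∈ {1}; g ≡ 0 at y ∈ {6}; common: ∅.
  x = 9: f ≡ 0 at y ∈ {6}; g ≡ 0 at y ∈ {4}; common: ∅.
  x = 10: f ≡ 0 at y ∈ {0}; g ≡ 0 at y ∈ {2}; common: ∅.
Collecting: common zeros = {(4, 3)}, so the count is 1.
Comparison with the Bézout bound: 1 ≤ 1 = deg(f)·deg(g), as expected for curves with no common component (the bound is attained).


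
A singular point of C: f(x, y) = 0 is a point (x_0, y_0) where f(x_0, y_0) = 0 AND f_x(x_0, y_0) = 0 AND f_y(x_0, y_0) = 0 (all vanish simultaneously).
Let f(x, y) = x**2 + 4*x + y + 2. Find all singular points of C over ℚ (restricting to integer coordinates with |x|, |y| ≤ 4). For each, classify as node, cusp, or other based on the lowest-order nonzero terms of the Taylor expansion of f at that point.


No singular points in the scanned grid; C is smooth there.

Compute partial derivatives:
  f_x = 2*x + 4.
  f_y = 1.
f_y = 1 is a nonzero constant, so f_y never vanishes: no point (x, y) can satisfy f = f_x = f_y = 0. In particular no (x, y) ∈ {−4, ..., 4}² is singular; the curve is smooth.


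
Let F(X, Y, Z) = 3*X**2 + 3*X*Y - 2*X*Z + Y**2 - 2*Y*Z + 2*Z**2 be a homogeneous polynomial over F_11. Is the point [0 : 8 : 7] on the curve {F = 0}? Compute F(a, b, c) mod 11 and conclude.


F(0,8,7) ≡ 6 (mod 11); P is NOT on the curve.

Evaluate F(0, 8, 7) term-by-term (mod 11).
  3*X**2 ↦ 3·0·1·1 = 0
  3*X*Y ↦ 3·0·8·1 = 0
  -2*X*Z ↦ -2·0·1·7 = 0
  Y**2 ↦ 1·1·64·1 = 64
  -2*Y*Z ↦ -2·1·8·7 = -112
  2*Z**2 ↦ 2·1·1·49 = 98
Sum: F(0, 8, 7) = (0) + (0) + (0) + (64) + (-112) + (98) = 50.
Reducing mod 11: 50 ≡ 6 (mod 11).
Since F(a, b, c) ≡ 6 ≠ 0 (mod 11), P does NOT lie on the curve.


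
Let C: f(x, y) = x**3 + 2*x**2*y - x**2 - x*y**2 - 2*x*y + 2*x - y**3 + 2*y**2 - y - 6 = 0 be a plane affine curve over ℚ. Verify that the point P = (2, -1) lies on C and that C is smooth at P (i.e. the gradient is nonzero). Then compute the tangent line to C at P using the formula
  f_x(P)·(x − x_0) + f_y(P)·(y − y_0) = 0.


Tangent line at P: 3*x - 6 = 0.

Step 1: f(2, -1) = 0, so P lies on C.
Step 2: partial derivatives
  f_x(x, y) = 3*x**2 + 4*x*y - 2*x - y**2 - 2*y + 2, f_y(x, y) = 2*x**2 - 2*x*y - 2*x - 3*y**2 + 4*y - 1.
  f_x(P) = 3, f_y(P) = 0 (gradient nonzero, so P is smooth).
Step 3: tangent line at P: 3·(x − 2) + 0·(y − -1) = 0.
Expanding: 3*x - 6 = 0.


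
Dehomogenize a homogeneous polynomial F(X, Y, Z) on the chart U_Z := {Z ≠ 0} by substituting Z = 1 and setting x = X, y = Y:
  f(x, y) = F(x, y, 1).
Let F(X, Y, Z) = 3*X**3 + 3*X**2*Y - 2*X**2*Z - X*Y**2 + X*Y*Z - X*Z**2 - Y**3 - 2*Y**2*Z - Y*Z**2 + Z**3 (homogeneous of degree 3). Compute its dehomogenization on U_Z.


f(x, y) = 3*x**3 + 3*x**2*y - 2*x**2 - x*y**2 + x*y - x - y**3 - 2*y**2 - y + 1

On U_Z we set Z = 1. Each monomial c·X^i·Y^j·Z^k in F becomes c·x^i·y^j·1^k = c·x^i·y^j.
Substituting Z = 1: F(X, Y, 1) = 3*x**3 + 3*x**2*y - 2*x**2 - x*y**2 + x*y - x - y**3 - 2*y**2 - y + 1.
Note: deg(f) ≤ deg(F) = 3; strict inequality happens when F is divisible by Z (lost terms).


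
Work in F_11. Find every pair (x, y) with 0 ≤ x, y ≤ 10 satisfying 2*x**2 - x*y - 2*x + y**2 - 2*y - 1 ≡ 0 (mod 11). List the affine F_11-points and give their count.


Affine F_11-points: {(2, 1), (2, 3), (3, 0), (3, 5), (5, 1), (5, 6), (6, 3), (6, 5), (9, 0), (10, 6)}; count = 10.

For each of the 121 pairs (x, y) ∈ F_11², evaluate f(x, y) mod 11. Record the zeros.
  x = 0: [0↦10, 1↦9, 2↦10, 3↦2, 4↦7, 5↦3, 6↦1, 7↦1, 8↦3, 9↦7, 10↦2]  zeros at y ∈ ∅
  x = 1: [0↦10, 1↦8, 2↦8, 3↦10, 4↦3, 5↦9, 6↦6, 7↦5, 8↦6, 9↦9, 10↦3]  zeros at y ∈ ∅
  x = 2: [0↦3, 1↦0, 2↦10, 3↦0, 4↦3, 5↦8, 6↦4, 7↦2, 8↦2, 9↦4, 10↦8]  zeros at y ∈ {1, 3}
  x = 3: [0↦0, 1↦7, 2↦5, 3↦5, 4↦7, 5↦0, 6↦6, 7↦3, 8↦2, 9↦3, 10↦6]  zeros at y ∈ {0, 5}
  x = 4: [0↦1, 1↦7, 2↦4, 3↦3, 4↦4, 5↦7, 6↦1, 7↦8, 8↦6, 9↦6, 10↦8]  zeros at y ∈ ∅
  x = 5: [0↦6, 1↦0, 2↦7, 3↦5, 4↦5, 5↦7, 6↦0, 7↦6, 8↦3, 9↦2, 10↦3]  zeros at y ∈ {1, 6}
  x = 6: [0↦4, 1↦8, 2↦3, 3↦0, 4↦10, 5↦0, 6↦3, 7↦8, 8↦4, 9↦2, 10↦2]  zeros at y ∈ {3, 5}
  x = 7: [0↦6, 1↦9, 2↦3, 3↦10, 4↦8, 5↦8, 6↦10, 7↦3, 8↦9, 9↦6, 10↦5]  zeros at y ∈ ∅
  x = 8: [0↦1, 1↦3, 2↦7, 3↦2, 4↦10, 5↦9, 6↦10, 7↦2, 8↦7, 9↦3, 10↦1]  zeros at y ∈ ∅
  x = 9: [0↦0, 1↦1, 2↦4, 3↦9, 4↦5, 5↦3, 6↦3, 7↦5, 8↦9, 9↦4, 10↦1]  zeros at y ∈ {0}
  x = 10: [0↦3, 1↦3, 2↦5, 3↦9, 4↦4, 5↦1, 6↦0, 7↦1, 8↦4, 9↦9, 10↦5]  zeros at y ∈ {6}
Collecting zeros: affine points = {(2, 1), (2, 3), (3, 0), (3, 5), (5, 1), (5, 6), (6, 3), (6, 5), (9, 0), (10, 6)}.
Total count |C(F_11)_aff| = 10.


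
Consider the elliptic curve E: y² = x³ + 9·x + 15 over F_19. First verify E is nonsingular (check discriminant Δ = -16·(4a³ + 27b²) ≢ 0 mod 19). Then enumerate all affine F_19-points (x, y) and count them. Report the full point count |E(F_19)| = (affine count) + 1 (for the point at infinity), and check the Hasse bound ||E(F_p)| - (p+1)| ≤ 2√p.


Affine points = {(1, 5), (1, 14), (4, 1), (4, 18), (6, 0), (11, 1), (11, 18), (13, 7), (13, 12), (14, 4), (14, 15), (18, 9), (18, 10)}; affine count = 13; |E(F_19)| = 14.

Discriminant check: Δ ∝ 4a³ + 27b² = 4·9³ + 27·15² = 4·729 + 27·225 ≡ 4 (mod 19). Nonzero ⇒ E is nonsingular.
For each x ∈ F_19, compute rhs = x³ + 9·x + 15 mod 19, then count y ∈ F_19 with y² ≡ rhs.
  x = 0: rhs = 15, matching y values: none (0 points).
  x = 1: rhs = 6, matching y values: 5, 14 (2 points).
  x = 2: rhs = 3, matching y values: none (0 points).
  x = 3: rhs = 12, matching y values: none (0 points).
  x = 4: rhs = 1, matching y values: 1, 18 (2 points).
  x = 5: rhs = 14, matching y values: none (0 points).
  x = 6: rhs = 0, matching y values: 0 (1 points).
  x = 7: rhs = 3, matching y values: none (0 points).
  x = 8: rhs = 10, matching y values: none (0 points).
  x = 9: rhs = 8, matching y values: none (0 points).
  x = 10: rhs = 3, matching y values: none (0 points).
  x = 11: rhs = 1, matching y values: 1, 18 (2 points).
  x = 12: rhs = 8, matching y values: none (0 points).
  x = 13: rhs = 11, matching y values: 7, 12 (2 points).
  x = 14: rhs = 16, matching y values: 4, 15 (2 points).
  x = 15: rhs = 10, matching y values: none (0 points).
  x = 16: rhs = 18, matching y values: none (0 points).
  x = 17: rhs = 8, matching y values: none (0 points).
  x = 18: rhs = 5, matching y values: 9, 10 (2 points).
Total affine count: 13.
Full point count |E(F_19)| = 13 + 1 = 14.
Hasse bound: |14 − (19+1)| = |-6| = 6 ≤ 2√19 ≈ 8.7178 ✓.


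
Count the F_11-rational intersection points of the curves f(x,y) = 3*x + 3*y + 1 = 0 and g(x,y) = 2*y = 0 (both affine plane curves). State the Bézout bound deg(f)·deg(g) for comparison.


Common zeros: {(7, 0)}; count = 1; Bézout bound = 1.

deg(f) = 1, deg(g) = 1, so Bézout bound = 1.
Scan x ∈ F_11. For each x, list the y ∈ F_11 with f(x, y) ≡ 0 and those with g(x, y) ≡ 0 (mod 11); the common zeros in that column are the intersection.
  x = 0: f ≡ 0 at y ∈ {7}; g ≡ 0 at y ∈ {0}; common: ∅.
  x = 1: f ≡ 0 at y ∈ {6}; g ≡ 0 at y ∈ {0}; common: ∅.
  x = 2: f ≡ 0 at y ∈ {5}; g ≡ 0 at y ∈ {0}; common: ∅.
  x = 3: f ≡ 0 at y ∈ {4}; g ≡ 0 at y ∈ {0}; common: ∅.
  x = 4: f ≡ 0 at y ∈ {3}; g ≡ 0 at y ∈ {0}; common: ∅.
  x = 5: f ≡ 0 at y ∈ {2}; g ≡ 0 at y ∈ {0}; common: ∅.
  x = 6: f ≡ 0 at y ∈ {1}; g ≡ 0 at y ∈ {0}; common: ∅.
  x = 7: f ≡ 0 at y ∈ {0}; g ≡ 0 at y ∈ {0}; common: {0}.
  x = 8: f ≡ 0 at y ∈ {10}; g ≡ 0 at y ∈ {0}; common: ∅.
  x = 9: f ≡ 0 at y ∈ {9}; g ≡ 0 at y ∈ {0}; common: ∅.
  x = 10: f ≡ 0 at y ∈ {8}; g ≡ 0 at y ∈ {0}; common: ∅.
Collecting: common zeros = {(7, 0)}, so the count is 1.
Comparison with the Bézout bound: 1 ≤ 1 = deg(f)·deg(g), as expected for curves with no common component (the bound is attained).


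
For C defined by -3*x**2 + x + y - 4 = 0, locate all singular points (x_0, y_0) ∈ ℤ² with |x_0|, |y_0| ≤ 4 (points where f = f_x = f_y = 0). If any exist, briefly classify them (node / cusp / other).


No singular points in the scanned grid; C is smooth there.

Compute partial derivatives:
  f_x = 1 - 6*x.
  f_y = 1.
f_y = 1 is a nonzero constant, so f_y never vanishes: no point (x, y) can satisfy f = f_x = f_y = 0. In particular no (x, y) ∈ {−4, ..., 4}² is singular; the curve is smooth.


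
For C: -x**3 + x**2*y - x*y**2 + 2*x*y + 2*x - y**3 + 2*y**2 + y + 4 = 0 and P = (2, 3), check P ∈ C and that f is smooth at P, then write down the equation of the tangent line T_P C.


Tangent line at P: -x - 18*y + 56 = 0.

Step 1: f(2, 3) = 0, so P lies on C.
Step 2: partial derivatives
  f_x(x, y) = -3*x**2 + 2*x*y - y**2 + 2*y + 2, f_y(x, y) = x**2 - 2*x*y + 2*x - 3*y**2 + 4*y + 1.
  f_x(P) = -1, f_y(P) = -18 (gradient nonzero, so P is smooth).
Step 3: tangent line at P: -1·(x − 2) + -18·(y − 3) = 0.
Expanding: -x - 18*y + 56 = 0.


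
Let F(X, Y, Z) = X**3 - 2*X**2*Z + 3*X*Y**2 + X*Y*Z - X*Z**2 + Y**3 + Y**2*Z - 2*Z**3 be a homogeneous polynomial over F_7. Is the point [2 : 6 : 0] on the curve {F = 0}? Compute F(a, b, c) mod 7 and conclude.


F(2,6,0) ≡ 6 (mod 7); P is NOT on the curve.

Evaluate F(2, 6, 0) term-by-term (mod 7).
  X**3 ↦ 1·8·1·1 = 8
  -2*X**2*Z ↦ -2·4·1·0 = 0
  3*X*Y**2 ↦ 3·2·36·1 = 216
  X*Y*Z ↦ 1·2·6·0 = 0
  -X*Z**2 ↦ -1·2·1·0 = 0
  Y**3 ↦ 1·1·216·1 = 216
  Y**2*Z ↦ 1·1·36·0 = 0
  -2*Z**3 ↦ -2·1·1·0 = 0
Sum: F(2, 6, 0) = (8) + (0) + (216) + (0) + (0) + (216) + (0) + (0) = 440.
Reducing mod 7: 440 ≡ 6 (mod 7).
Since F(a, b, c) ≡ 6 ≠ 0 (mod 7), P does NOT lie on the curve.


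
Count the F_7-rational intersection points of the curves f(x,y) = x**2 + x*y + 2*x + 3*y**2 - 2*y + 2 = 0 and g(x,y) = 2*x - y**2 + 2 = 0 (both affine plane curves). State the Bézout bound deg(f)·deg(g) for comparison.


Common zeros: {(0, 4), (3, 1)}; count = 2; Bézout bound = 4.

deg(f) = 2, deg(g) = 2, so Bézout bound = 4.
Scan x ∈ F_7. For each x, list the y ∈ F_7 with f(x, y) ≡ 0 and those with g(x, y) ≡ 0 (mod 7); the common zeros in that column are the intersection.
  x = 0: f ≡ 0 at y ∈ {4, 6}; g ≡ 0 at y ∈ {3, 4}; common: {4}.
  x = 1: f ≡ 0 at y ∈ {1, 4}; g ≡ 0 at y ∈ {2, 5}; common: ∅.
  x = 2: f ≡ 0 at y ∈ ∅; g ≡ 0 at y ∈ ∅; common: ∅.
  x = 3: f ≡ 0 at y ∈ {1}; g ≡ 0 at y ∈ {1, 6}; common: {1}.
  x = 4: f ≡ 0 at y ∈ {2}; g ≡ 0 at y ∈ ∅; common: ∅.
  x = 5: f ≡ 0 at y ∈ ∅; g ≡ 0 at y ∈ ∅; common: ∅.
  x = 6: f ≡ 0 at y ∈ {2, 6}; g ≡ 0 at y ∈ {0}; common: ∅.
Collecting: common zeros = {(0, 4), (3, 1)}, so the count is 2.
Comparison with the Bézout bound: 2 ≤ 4 = deg(f)·deg(g), as expected for curves with no common component (the affine F_7-count falls short of the bound because intersections may lie at infinity, over extension fields, or carry multiplicity).


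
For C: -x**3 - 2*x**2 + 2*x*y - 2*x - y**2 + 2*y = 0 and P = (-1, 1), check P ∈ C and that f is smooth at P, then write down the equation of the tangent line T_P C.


Tangent line at P: x - 2*y + 3 = 0.

Step 1: f(-1, 1) = 0, so P lies on C.
Step 2: partial derivatives
  f_x(x, y) = -3*x**2 - 4*x + 2*y - 2, f_y(x, y) = 2*x - 2*y + 2.
  f_x(P) = 1, f_y(P) = -2 (gradient nonzero, so P is smooth).
Step 3: tangent line at P: 1·(x − -1) + -2·(y − 1) = 0.
Expanding: x - 2*y + 3 = 0.


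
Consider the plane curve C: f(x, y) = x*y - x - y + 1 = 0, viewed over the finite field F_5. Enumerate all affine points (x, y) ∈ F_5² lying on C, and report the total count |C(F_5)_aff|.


Affine F_5-points: {(0, 1), (1, 0), (1, 1), (1, 2), (1, 3), (1, 4), (2, 1), (3, 1), (4, 1)}; count = 9.

For each of the 25 pairs (x, y) ∈ F_5², evaluate f(x, y) mod 5. Record the zeros.
  x = 0: [0↦1, 1↦0, 2↦4, 3↦3, 4↦2]  zeros at y ∈ {1}
  x = 1: [0↦0, 1↦0, 2↦0, 3↦0, 4↦0]  zeros at y ∈ {0, 1, 2, 3, 4}
  x = 2: [0↦4, 1↦0, 2↦1, 3↦2, 4↦3]  zeros at y ∈ {1}
  x = 3: [0↦3, 1↦0, 2↦2, 3↦4, 4↦1]  zeros at y ∈ {1}
  x = 4: [0↦2, 1↦0, 2↦3, 3↦1, 4↦4]  zeros at y ∈ {1}
Collecting zeros: affine points = {(0, 1), (1, 0), (1, 1), (1, 2), (1, 3), (1, 4), (2, 1), (3, 1), (4, 1)}.
Total count |C(F_5)_aff| = 9.


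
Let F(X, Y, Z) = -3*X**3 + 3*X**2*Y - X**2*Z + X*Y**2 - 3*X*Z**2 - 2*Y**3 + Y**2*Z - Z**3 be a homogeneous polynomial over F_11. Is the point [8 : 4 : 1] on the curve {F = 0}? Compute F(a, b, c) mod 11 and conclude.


F(8,4,1) ≡ 6 (mod 11); P is NOT on the curve.

Evaluate F(8, 4, 1) term-by-term (mod 11).
  -3*X**3 ↦ -3·512·1·1 = -1536
  3*X**2*Y ↦ 3·64·4·1 = 768
  -X**2*Z ↦ -1·64·1·1 = -64
  X*Y**2 ↦ 1·8·16·1 = 128
  -3*X*Z**2 ↦ -3·8·1·1 = -24
  -2*Y**3 ↦ -2·1·64·1 = -128
  Y**2*Z ↦ 1·1·16·1 = 16
  -Z**3 ↦ -1·1·1·1 = -1
Sum: F(8, 4, 1) = (-1536) + (768) + (-64) + (128) + (-24) + (-128) + (16) + (-1) = -841.
Reducing mod 11: -841 ≡ 6 (mod 11).
Since F(a, b, c) ≡ 6 ≠ 0 (mod 11), P does NOT lie on the curve.


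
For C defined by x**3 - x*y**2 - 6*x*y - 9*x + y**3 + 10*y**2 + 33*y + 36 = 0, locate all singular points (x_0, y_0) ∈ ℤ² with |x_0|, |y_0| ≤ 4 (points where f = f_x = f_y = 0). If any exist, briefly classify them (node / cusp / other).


Singular points: {(0, -3)}; classification: cusp.

Compute partial derivatives:
  f_x = 3*x**2 - y**2 - 6*y - 9.
  f_y = -2*x*y - 6*x + 3*y**2 + 20*y + 33.
Scan x_0 ∈ {−4, ..., 4}. For each x_0, f_y(x_0, y) is a polynomial in y; find its integer roots y ∈ {−4, ..., 4}, then test f_x and f at those candidates.
  x = -4: f_y(-4, y) = 3*y**2 + 28*y + 57; vanishes at y ∈ {-3}. (-4, -3): f_x = 48 ≠ 0.
  x = -3: f_y(-3, y) = 3*y**2 + 26*y + 51; vanishes at y ∈ {-3}. (-3, -3): f_x = 27 ≠ 0.
  x = -2: f_y(-2, y) = 3*y**2 + 24*y + 45; vanishes at y ∈ {-3}. (-2, -3): f_x = 12 ≠ 0.
  x = -1: f_y(-1, y) = 3*y**2 + 22*y + 39; vanishes at y ∈ {-3}. (-1, -3): f_x = 3 ≠ 0.
  x = 0: f_y(0, y) = 3*y**2 + 20*y + 33; vanishes at y ∈ {-3}. (0, -3): f_x = 0, f = 0 — SINGULAR.
  x = 1: f_y(1, y) = 3*y**2 + 18*y + 27; vanishes at y ∈ {-3}. (1, -3): f_x = 3 ≠ 0.
  x = 2: f_y(2, y) = 3*y**2 + 16*y + 21; vanishes at y ∈ {-3}. (2, -3): f_x = 12 ≠ 0.
  x = 3: f_y(3, y) = 3*y**2 + 14*y + 15; vanishes at y ∈ {-3}. (3, -3): f_x = 27 ≠ 0.
  x = 4: f_y(4, y) = 3*y**2 + 12*y + 9; vanishes at y ∈ {-3, -1}. (4, -3): f_x = 48 ≠ 0; (4, -1): f_x = 44 ≠ 0.
Only singular point on the grid: (0, -3).
Classify: substitute x = 0 + u, y = -3 + v and expand: f = u**3 - u*v**2 + v**3 + v**2.
No constant or linear terms (consistent with a singular point). Quadratic part: v**2. Cubic part: u**3 - u*v**2 + v**3.
The quadratic part v**2 is a perfect square, so there is a single (double) tangent line v = 0, i.e. y = -3. Restricting the cubic part to that line (v = 0) leaves u**3 ≠ 0, so f is not divisible by v and the branch is v² ≈ -u**3 to lowest order — this is a cusp.
Classification: cusp.


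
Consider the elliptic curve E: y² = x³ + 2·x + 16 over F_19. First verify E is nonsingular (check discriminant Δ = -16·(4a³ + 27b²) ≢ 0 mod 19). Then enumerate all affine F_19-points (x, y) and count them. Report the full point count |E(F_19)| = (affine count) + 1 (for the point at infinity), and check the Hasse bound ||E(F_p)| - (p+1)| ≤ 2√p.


Affine points = {(0, 4), (0, 15), (1, 0), (2, 3), (2, 16), (3, 7), (3, 12), (6, 4), (6, 15), (11, 1), (11, 18), (12, 1), (12, 18), (13, 4), (13, 15), (15, 1), (15, 18), (17, 2), (17, 17)}; affine count = 19; |E(F_19)| = 20.

Discriminant check: Δ ∝ 4a³ + 27b² = 4·2³ + 27·16² = 4·8 + 27·256 ≡ 9 (mod 19). Nonzero ⇒ E is nonsingular.
For each x ∈ F_19, compute rhs = x³ + 2·x + 16 mod 19, then count y ∈ F_19 with y² ≡ rhs.
  x = 0: rhs = 16, matching y values: 4, 15 (2 points).
  x = 1: rhs = 0, matching y values: 0 (1 points).
  x = 2: rhs = 9, matching y values: 3, 16 (2 points).
  x = 3: rhs = 11, matching y values: 7, 12 (2 points).
  x = 4: rhs = 12, matching y values: none (0 points).
  x = 5: rhs = 18, matching y values: none (0 points).
  x = 6: rhs = 16, matching y values: 4, 15 (2 points).
  x = 7: rhs = 12, matching y values: none (0 points).
  x = 8: rhs = 12, matching y values: none (0 points).
  x = 9: rhs = 3, matching y values: none (0 points).
  x = 10: rhs = 10, matching y values: none (0 points).
  x = 11: rhs = 1, matching y values: 1, 18 (2 points).
  x = 12: rhs = 1, matching y values: 1, 18 (2 points).
  x = 13: rhs = 16, matching y values: 4, 15 (2 points).
  x = 14: rhs = 14, matching y values: none (0 points).
  x = 15: rhs = 1, matching y values: 1, 18 (2 points).
  x = 16: rhs = 2, matching y values: none (0 points).
  x = 17: rhs = 4, matching y values: 2, 17 (2 points).
  x = 18: rhs = 13, matching y values: none (0 points).
Total affine count: 19.
Full point count |E(F_19)| = 19 + 1 = 20.
Hasse bound: |20 − (19+1)| = |0| = 0 ≤ 2√19 ≈ 8.7178 ✓.


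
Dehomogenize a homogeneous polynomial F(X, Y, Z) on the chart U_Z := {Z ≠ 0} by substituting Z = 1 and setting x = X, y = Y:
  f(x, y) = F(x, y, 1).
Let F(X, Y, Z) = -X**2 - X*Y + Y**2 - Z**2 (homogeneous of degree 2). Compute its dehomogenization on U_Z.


f(x, y) = -x**2 - x*y + y**2 - 1

On U_Z we set Z = 1. Each monomial c·X^i·Y^j·Z^k in F becomes c·x^i·y^j·1^k = c·x^i·y^j.
Substituting Z = 1: F(X, Y, 1) = -x**2 - x*y + y**2 - 1.
Note: deg(f) ≤ deg(F) = 2; strict inequality happens when F is divisible by Z (lost terms).


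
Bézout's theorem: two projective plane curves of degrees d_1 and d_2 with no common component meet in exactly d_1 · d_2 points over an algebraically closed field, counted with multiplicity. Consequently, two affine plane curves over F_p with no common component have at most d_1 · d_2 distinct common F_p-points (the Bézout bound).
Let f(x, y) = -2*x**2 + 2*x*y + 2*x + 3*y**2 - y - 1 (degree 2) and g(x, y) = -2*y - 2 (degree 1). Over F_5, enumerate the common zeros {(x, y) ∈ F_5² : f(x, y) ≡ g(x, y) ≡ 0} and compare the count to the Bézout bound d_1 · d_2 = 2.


Common zeros: {(2, 4), (3, 4)}; count = 2; Bézout bound = 2.

deg(f) = 2, deg(g) = 1, so Bézout bound = 2.
Scan x ∈ F_5. For each x, list the y ∈ F_5 with f(x, y) ≡ 0 and those with g(x, y) ≡ 0 (mod 5); the common zeros in that column are the intersection.
  x = 0: f ≡ 0 at y ∈ ∅; g ≡ 0 at y ∈ {4}; common: ∅.
  x = 1: f ≡ 0 at y ∈ ∅; g ≡ 0 at y ∈ {4}; common: ∅.
  x = 2: f ≡ 0 at y ∈ {0, 4}; g ≡ 0 at y ∈ {4}; common: {4}.
  x = 3: f ≡ 0 at y ∈ {1, 4}; g ≡ 0 at y ∈ {4}; common: {4}.
  x = 4: f ≡ 0 at y ∈ {0, 1}; g ≡ 0 at y ∈ {4}; common: ∅.
Collecting: common zeros = {(2, 4), (3, 4)}, so the count is 2.
Comparison with the Bézout bound: 2 ≤ 2 = deg(f)·deg(g), as expected for curves with no common component (the bound is attained).


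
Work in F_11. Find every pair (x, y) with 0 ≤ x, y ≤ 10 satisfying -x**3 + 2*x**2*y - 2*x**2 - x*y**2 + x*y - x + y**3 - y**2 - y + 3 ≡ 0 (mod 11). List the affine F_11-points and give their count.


Affine F_11-points: {(1, 1), (3, 7), (4, 1), (6, 1), (6, 5), (7, 5), (7, 9), (9, 10), (10, 2)}; count = 9.

For each of the 121 pairs (x, y) ∈ F_11², evaluate f(x, y) mod 11. Record the zeros.
  x = 0: [0↦3, 1↦2, 2↦5, 3↦7, 4↦3, 5↦10, 6↦1, 7↦4, 8↦3, 9↦4, 10↦2]  zeros at y ∈ ∅
  x = 1: [0↦10, 1↦0, 2↦3, 3↦3, 4↦6, 5↦7, 6↦1, 7↦5, 8↦3, 9↦1, 10↦5]  zeros at y ∈ {1}
  x = 2: [0↦7, 1↦3, 2↦10, 3↦1, 4↦4, 5↦3, 6↦4, 7↦2, 8↦3, 9↦2, 10↦5]  zeros at y ∈ ∅
  x = 3: [0↦10, 1↦5, 2↦9, 3↦6, 4↦2, 5↦3, 6↦4, 7↦0, 8↦8, 9↦1, 10↦7]  zeros at y ∈ {7}
  x = 4: [0↦2, 1↦0, 2↦5, 3↦1, 4↦5, 5↦1, 6↦6, 7↦4, 8↦1, 9↦3, 10↦5]  zeros at y ∈ {1}
  x = 5: [0↦10, 1↦4, 2↦3, 3↦2, 4↦7, 5↦2, 6↦4, 7↦8, 8↦9, 9↦2, 10↦4]  zeros at y ∈ ∅
  x = 6: [0↦6, 1↦0, 2↦8, 3↦3, 4↦2, 5↦0, 6↦3, 7↦6, 8↦4, 9↦3, 10↦9]  zeros at y ∈ {1, 5}
  x = 7: [0↦6, 1↦4, 2↦3, 3↦9, 4↦6, 5↦0, 6↦8, 7↦3, 8↦2, 9↦0, 10↦3]  zeros at y ∈ {5, 9}
  x = 8: [0↦4, 1↦10, 2↦4, 3↦3, 4↦2, 5↦7, 6↦2, 7↦4, 8↦8, 9↦9, 10↦2]  zeros at y ∈ ∅
  x = 9: [0↦5, 1↦1, 2↦5, 3↦1, 4↦6, 5↦4, 6↦1, 7↦3, 8↦5, 9↦2, 10↦0]  zeros at y ∈ {10}
  x = 10: [0↦3, 1↦4, 2↦0, 3↦8, 4↦1, 5↦7, 6↦10, 7↦5, 8↦9, 9↦6, 10↦2]  zeros at y ∈ {2}
Collecting zeros: affine points = {(1, 1), (3, 7), (4, 1), (6, 1), (6, 5), (7, 5), (7, 9), (9, 10), (10, 2)}.
Total count |C(F_11)_aff| = 9.


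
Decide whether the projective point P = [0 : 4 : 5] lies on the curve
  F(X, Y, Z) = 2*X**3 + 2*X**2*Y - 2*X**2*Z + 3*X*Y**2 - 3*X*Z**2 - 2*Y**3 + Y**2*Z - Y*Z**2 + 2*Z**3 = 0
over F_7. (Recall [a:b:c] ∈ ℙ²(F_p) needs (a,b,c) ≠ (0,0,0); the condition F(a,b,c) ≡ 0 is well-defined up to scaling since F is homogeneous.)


F(0,4,5) ≡ 4 (mod 7); P is NOT on the curve.

Evaluate F(0, 4, 5) term-by-term (mod 7).
  2*X**3 ↦ 2·0·1·1 = 0
  2*X**2*Y ↦ 2·0·4·1 = 0
  -2*X**2*Z ↦ -2·0·1·5 = 0
  3*X*Y**2 ↦ 3·0·16·1 = 0
  -3*X*Z**2 ↦ -3·0·1·25 = 0
  -2*Y**3 ↦ -2·1·64·1 = -128
  Y**2*Z ↦ 1·1·16·5 = 80
  -Y*Z**2 ↦ -1·1·4·25 = -100
  2*Z**3 ↦ 2·1·1·125 = 250
Sum: F(0, 4, 5) = (0) + (0) + (0) + (0) + (0) + (-128) + (80) + (-100) + (250) = 102.
Reducing mod 7: 102 ≡ 4 (mod 7).
Since F(a, b, c) ≡ 4 ≠ 0 (mod 7), P does NOT lie on the curve.


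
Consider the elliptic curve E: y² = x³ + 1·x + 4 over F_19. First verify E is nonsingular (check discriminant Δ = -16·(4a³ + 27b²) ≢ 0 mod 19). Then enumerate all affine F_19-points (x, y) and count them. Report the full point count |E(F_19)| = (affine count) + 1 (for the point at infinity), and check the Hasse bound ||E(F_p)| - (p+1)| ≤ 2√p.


Affine points = {(0, 2), (0, 17), (1, 5), (1, 14), (5, 1), (5, 18), (6, 6), (6, 13), (8, 7), (8, 12), (9, 1), (9, 18), (10, 8), (10, 11), (11, 4), (11, 15), (14, 8), (14, 11)}; affine count = 18; |E(F_19)| = 19.

Discriminant check: Δ ∝ 4a³ + 27b² = 4·1³ + 27·4² = 4·1 + 27·16 ≡ 18 (mod 19). Nonzero ⇒ E is nonsingular.
For each x ∈ F_19, compute rhs = x³ + 1·x + 4 mod 19, then count y ∈ F_19 with y² ≡ rhs.
  x = 0: rhs = 4, matching y values: 2, 17 (2 points).
  x = 1: rhs = 6, matching y values: 5, 14 (2 points).
  x = 2: rhs = 14, matching y values: none (0 points).
  x = 3: rhs = 15, matching y values: none (0 points).
  x = 4: rhs = 15, matching y values: none (0 points).
  x = 5: rhs = 1, matching y values: 1, 18 (2 points).
  x = 6: rhs = 17, matching y values: 6, 13 (2 points).
  x = 7: rhs = 12, matching y values: none (0 points).
  x = 8: rhs = 11, matching y values: 7, 12 (2 points).
  x = 9: rhs = 1, matching y values: 1, 18 (2 points).
  x = 10: rhs = 7, matching y values: 8, 11 (2 points).
  x = 11: rhs = 16, matching y values: 4, 15 (2 points).
  x = 12: rhs = 15, matching y values: none (0 points).
  x = 13: rhs = 10, matching y values: none (0 points).
  x = 14: rhs = 7, matching y values: 8, 11 (2 points).
  x = 15: rhs = 12, matching y values: none (0 points).
  x = 16: rhs = 12, matching y values: none (0 points).
  x = 17: rhs = 13, matching y values: none (0 points).
  x = 18: rhs = 2, matching y values: none (0 points).
Total affine count: 18.
Full point count |E(F_19)| = 18 + 1 = 19.
Hasse bound: |19 − (19+1)| = |-1| = 1 ≤ 2√19 ≈ 8.7178 ✓.


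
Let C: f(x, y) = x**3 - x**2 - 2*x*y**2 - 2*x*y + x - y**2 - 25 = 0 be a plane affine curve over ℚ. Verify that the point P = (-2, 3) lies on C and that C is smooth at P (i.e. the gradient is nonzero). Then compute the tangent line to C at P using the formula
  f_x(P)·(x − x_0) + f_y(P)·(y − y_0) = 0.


Tangent line at P: -7*x + 22*y - 80 = 0.

Step 1: f(-2, 3) = 0, so P lies on C.
Step 2: partial derivatives
  f_x(x, y) = 3*x**2 - 2*x - 2*y**2 - 2*y + 1, f_y(x, y) = -4*x*y - 2*x - 2*y.
  f_x(P) = -7, f_y(P) = 22 (gradient nonzero, so P is smooth).
Step 3: tangent line at P: -7·(x − -2) + 22·(y − 3) = 0.
Expanding: -7*x + 22*y - 80 = 0.


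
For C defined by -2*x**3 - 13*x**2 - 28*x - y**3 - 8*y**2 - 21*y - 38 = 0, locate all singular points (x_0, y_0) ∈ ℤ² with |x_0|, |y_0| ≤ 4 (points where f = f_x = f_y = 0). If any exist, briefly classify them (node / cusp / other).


Singular points: {(-2, -3)}; classification: node.

Compute partial derivatives:
  f_x = -6*x**2 - 26*x - 28.
  f_y = -3*y**2 - 16*y - 21.
Scan x_0 ∈ {−4, ..., 4}. For each x_0, f_y(x_0, y) is a polynomial in y; find its integer roots y ∈ {−4, ..., 4}, then test f_x and f at those candidates.
  x = -4: f_y(-4, y) = -3*y**2 - 16*y - 21; vanishes at y ∈ {-3}. (-4, -3): f_x = -20 ≠ 0.
  x = -3: f_y(-3, y) = -3*y**2 - 16*y - 21; vanishes at y ∈ {-3}. (-3, -3): f_x = -4 ≠ 0.
  x = -2: f_y(-2, y) = -3*y**2 - 16*y - 21; vanishes at y ∈ {-3}. (-2, -3): f_x = 0, f = 0 — SINGULAR.
  x = -1: f_y(-1, y) = -3*y**2 - 16*y - 21; vanishes at y ∈ {-3}. (-1, -3): f_x = -8 ≠ 0.
  x = 0: f_y(0, y) = -3*y**2 - 16*y - 21; vanishes at y ∈ {-3}. (0, -3): f_x = -28 ≠ 0.
  x = 1: f_y(1, y) = -3*y**2 - 16*y - 21; vanishes at y ∈ {-3}. (1, -3): f_x = -60 ≠ 0.
  x = 2: f_y(2, y) = -3*y**2 - 16*y - 21; vanishes at y ∈ {-3}. (2, -3): f_x = -104 ≠ 0.
  x = 3: f_y(3, y) = -3*y**2 - 16*y - 21; vanishes at y ∈ {-3}. (3, -3): f_x = -160 ≠ 0.
  x = 4: f_y(4, y) = -3*y**2 - 16*y - 21; vanishes at y ∈ {-3}. (4, -3): f_x = -228 ≠ 0.
Only singular point on the grid: (-2, -3).
Classify: substitute x = -2 + u, y = -3 + v and expand: f = -2*u**3 - u**2 - v**3 + v**2.
No constant or linear terms (consistent with a singular point). Quadratic part: -u**2 + v**2. Cubic part: -2*u**3 - v**3.
The quadratic part v**2 - u**2 = (v − u)(v + u) splits into two distinct linear factors, so there are two distinct tangent lines y − -3 = ±(x − -2) — this is a node (ordinary double point).
Classification: node.
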